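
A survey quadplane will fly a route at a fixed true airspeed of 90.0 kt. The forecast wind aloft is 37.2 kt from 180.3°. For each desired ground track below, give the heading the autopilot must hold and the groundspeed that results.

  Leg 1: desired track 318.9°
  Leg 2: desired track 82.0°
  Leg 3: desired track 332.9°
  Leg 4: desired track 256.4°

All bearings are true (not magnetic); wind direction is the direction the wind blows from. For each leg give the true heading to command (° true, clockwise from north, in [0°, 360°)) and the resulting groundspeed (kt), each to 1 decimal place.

Leg 1: heading=303.0°, groundspeed=114.5 kt
Leg 2: heading=106.1°, groundspeed=87.5 kt
Leg 3: heading=321.9°, groundspeed=121.4 kt
Leg 4: heading=232.7°, groundspeed=73.5 kt

Leg 1: desired track 318.9°; wind correction -15.9° → command heading 303.0°, groundspeed 114.5 kt
Leg 2: desired track 82.0°; wind correction +24.1° → command heading 106.1°, groundspeed 87.5 kt
Leg 3: desired track 332.9°; wind correction -11.0° → command heading 321.9°, groundspeed 121.4 kt
Leg 4: desired track 256.4°; wind correction -23.7° → command heading 232.7°, groundspeed 73.5 kt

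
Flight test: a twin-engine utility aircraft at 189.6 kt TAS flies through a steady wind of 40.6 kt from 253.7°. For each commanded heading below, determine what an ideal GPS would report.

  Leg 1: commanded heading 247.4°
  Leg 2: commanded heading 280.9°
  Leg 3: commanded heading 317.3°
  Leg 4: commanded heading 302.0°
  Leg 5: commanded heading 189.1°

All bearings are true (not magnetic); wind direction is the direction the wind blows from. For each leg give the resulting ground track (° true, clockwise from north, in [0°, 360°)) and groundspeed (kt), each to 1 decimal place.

Leg 1: heading 247.4°; drift -1.7° → track 245.7°, groundspeed 149.3 kt
Leg 2: heading 280.9°; drift +6.9° → track 287.8°, groundspeed 154.6 kt
Leg 3: heading 317.3°; drift +12.0° → track 329.3°, groundspeed 175.4 kt
Leg 4: heading 302.0°; drift +10.6° → track 312.6°, groundspeed 165.4 kt
Leg 5: heading 189.1°; drift -12.0° → track 177.1°, groundspeed 176.0 kt

Leg 1: track=245.7°, groundspeed=149.3 kt
Leg 2: track=287.8°, groundspeed=154.6 kt
Leg 3: track=329.3°, groundspeed=175.4 kt
Leg 4: track=312.6°, groundspeed=165.4 kt
Leg 5: track=177.1°, groundspeed=176.0 kt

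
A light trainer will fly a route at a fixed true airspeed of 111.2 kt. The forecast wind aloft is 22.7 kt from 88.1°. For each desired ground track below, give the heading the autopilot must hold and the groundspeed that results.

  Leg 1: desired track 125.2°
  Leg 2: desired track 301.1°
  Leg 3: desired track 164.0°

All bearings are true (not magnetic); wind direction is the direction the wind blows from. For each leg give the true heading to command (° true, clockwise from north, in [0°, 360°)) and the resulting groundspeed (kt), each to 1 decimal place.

Leg 1: desired track 125.2°; wind correction -7.1° → command heading 118.1°, groundspeed 92.2 kt
Leg 2: desired track 301.1°; wind correction +6.4° → command heading 307.5°, groundspeed 129.5 kt
Leg 3: desired track 164.0°; wind correction -11.4° → command heading 152.6°, groundspeed 103.5 kt

Leg 1: heading=118.1°, groundspeed=92.2 kt
Leg 2: heading=307.5°, groundspeed=129.5 kt
Leg 3: heading=152.6°, groundspeed=103.5 kt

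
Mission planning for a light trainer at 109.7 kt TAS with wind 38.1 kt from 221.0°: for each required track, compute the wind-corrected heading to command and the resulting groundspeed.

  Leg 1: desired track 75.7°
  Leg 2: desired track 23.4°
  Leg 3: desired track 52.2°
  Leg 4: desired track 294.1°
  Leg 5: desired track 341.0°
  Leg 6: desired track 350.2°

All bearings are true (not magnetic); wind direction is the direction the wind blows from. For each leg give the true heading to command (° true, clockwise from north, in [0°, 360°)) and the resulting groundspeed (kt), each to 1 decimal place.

Leg 1: desired track 75.7°; wind correction +11.4° → command heading 87.1°, groundspeed 138.9 kt
Leg 2: desired track 23.4°; wind correction -6.0° → command heading 17.4°, groundspeed 145.4 kt
Leg 3: desired track 52.2°; wind correction +3.9° → command heading 56.1°, groundspeed 146.8 kt
Leg 4: desired track 294.1°; wind correction -19.4° → command heading 274.7°, groundspeed 92.4 kt
Leg 5: desired track 341.0°; wind correction -17.5° → command heading 323.5°, groundspeed 123.7 kt
Leg 6: desired track 350.2°; wind correction -15.6° → command heading 334.6°, groundspeed 129.7 kt

Leg 1: heading=87.1°, groundspeed=138.9 kt
Leg 2: heading=17.4°, groundspeed=145.4 kt
Leg 3: heading=56.1°, groundspeed=146.8 kt
Leg 4: heading=274.7°, groundspeed=92.4 kt
Leg 5: heading=323.5°, groundspeed=123.7 kt
Leg 6: heading=334.6°, groundspeed=129.7 kt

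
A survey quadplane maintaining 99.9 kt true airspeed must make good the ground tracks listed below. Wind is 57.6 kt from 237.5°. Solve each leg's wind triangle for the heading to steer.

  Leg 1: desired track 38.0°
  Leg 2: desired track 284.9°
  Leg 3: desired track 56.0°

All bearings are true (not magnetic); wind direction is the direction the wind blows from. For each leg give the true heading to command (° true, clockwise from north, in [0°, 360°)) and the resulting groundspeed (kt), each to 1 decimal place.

Leg 1: heading=26.9°, groundspeed=152.3 kt
Leg 2: heading=259.8°, groundspeed=51.5 kt
Leg 3: heading=55.1°, groundspeed=157.5 kt

Leg 1: desired track 38.0°; wind correction -11.1° → command heading 26.9°, groundspeed 152.3 kt
Leg 2: desired track 284.9°; wind correction -25.1° → command heading 259.8°, groundspeed 51.5 kt
Leg 3: desired track 56.0°; wind correction -0.9° → command heading 55.1°, groundspeed 157.5 kt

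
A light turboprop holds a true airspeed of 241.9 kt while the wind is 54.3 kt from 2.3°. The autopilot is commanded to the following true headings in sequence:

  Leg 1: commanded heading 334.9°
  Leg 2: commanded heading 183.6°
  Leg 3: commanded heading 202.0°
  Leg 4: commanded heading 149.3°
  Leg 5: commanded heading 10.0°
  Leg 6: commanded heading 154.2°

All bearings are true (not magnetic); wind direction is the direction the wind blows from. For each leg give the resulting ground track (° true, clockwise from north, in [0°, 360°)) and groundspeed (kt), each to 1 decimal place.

Leg 1: heading 334.9°; drift -7.4° → track 327.5°, groundspeed 195.3 kt
Leg 2: heading 183.6°; drift -0.2° → track 183.4°, groundspeed 296.2 kt
Leg 3: heading 202.0°; drift -3.6° → track 198.4°, groundspeed 293.6 kt
Leg 4: heading 149.3°; drift +5.9° → track 155.2°, groundspeed 289.0 kt
Leg 5: heading 10.0°; drift +2.2° → track 12.2°, groundspeed 188.2 kt
Leg 6: heading 154.2°; drift +5.0° → track 159.2°, groundspeed 290.9 kt

Leg 1: track=327.5°, groundspeed=195.3 kt
Leg 2: track=183.4°, groundspeed=296.2 kt
Leg 3: track=198.4°, groundspeed=293.6 kt
Leg 4: track=155.2°, groundspeed=289.0 kt
Leg 5: track=12.2°, groundspeed=188.2 kt
Leg 6: track=159.2°, groundspeed=290.9 kt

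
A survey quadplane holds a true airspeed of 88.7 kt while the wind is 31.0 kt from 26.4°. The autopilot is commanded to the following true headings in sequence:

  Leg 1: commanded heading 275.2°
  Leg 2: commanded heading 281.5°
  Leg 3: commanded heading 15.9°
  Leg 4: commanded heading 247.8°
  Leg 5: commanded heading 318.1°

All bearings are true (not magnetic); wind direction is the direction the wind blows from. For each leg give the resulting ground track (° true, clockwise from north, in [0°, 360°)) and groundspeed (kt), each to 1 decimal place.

Leg 1: heading 275.2°; drift -16.1° → track 259.1°, groundspeed 104.0 kt
Leg 2: heading 281.5°; drift -17.2° → track 264.3°, groundspeed 101.2 kt
Leg 3: heading 15.9°; drift -5.5° → track 10.4°, groundspeed 58.5 kt
Leg 4: heading 247.8°; drift -10.4° → track 237.4°, groundspeed 113.8 kt
Leg 5: heading 318.1°; drift -20.5° → track 297.6°, groundspeed 82.4 kt

Leg 1: track=259.1°, groundspeed=104.0 kt
Leg 2: track=264.3°, groundspeed=101.2 kt
Leg 3: track=10.4°, groundspeed=58.5 kt
Leg 4: track=237.4°, groundspeed=113.8 kt
Leg 5: track=297.6°, groundspeed=82.4 kt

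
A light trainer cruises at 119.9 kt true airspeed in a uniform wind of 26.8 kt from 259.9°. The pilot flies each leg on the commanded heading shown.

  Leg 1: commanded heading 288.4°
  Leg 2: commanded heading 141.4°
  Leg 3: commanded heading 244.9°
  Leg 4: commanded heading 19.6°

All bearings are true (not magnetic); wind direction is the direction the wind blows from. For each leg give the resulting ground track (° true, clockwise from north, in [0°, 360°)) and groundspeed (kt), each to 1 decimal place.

Leg 1: track=296.0°, groundspeed=97.2 kt
Leg 2: track=131.3°, groundspeed=134.8 kt
Leg 3: track=240.7°, groundspeed=94.3 kt
Leg 4: track=29.5°, groundspeed=135.2 kt

Leg 1: heading 288.4°; drift +7.6° → track 296.0°, groundspeed 97.2 kt
Leg 2: heading 141.4°; drift -10.1° → track 131.3°, groundspeed 134.8 kt
Leg 3: heading 244.9°; drift -4.2° → track 240.7°, groundspeed 94.3 kt
Leg 4: heading 19.6°; drift +9.9° → track 29.5°, groundspeed 135.2 kt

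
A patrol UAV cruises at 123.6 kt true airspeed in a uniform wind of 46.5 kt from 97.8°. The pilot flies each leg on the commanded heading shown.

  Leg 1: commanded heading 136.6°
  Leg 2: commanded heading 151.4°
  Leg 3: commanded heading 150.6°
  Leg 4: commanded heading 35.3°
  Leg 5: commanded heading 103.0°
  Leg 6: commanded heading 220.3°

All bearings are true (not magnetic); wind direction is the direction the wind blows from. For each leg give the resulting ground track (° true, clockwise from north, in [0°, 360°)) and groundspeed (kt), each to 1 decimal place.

Leg 1: track=155.0°, groundspeed=92.1 kt
Leg 2: track=172.7°, groundspeed=103.0 kt
Leg 3: track=171.8°, groundspeed=102.4 kt
Leg 4: track=13.3°, groundspeed=110.1 kt
Leg 5: track=106.1°, groundspeed=77.4 kt
Leg 6: track=235.1°, groundspeed=153.7 kt

Leg 1: heading 136.6°; drift +18.4° → track 155.0°, groundspeed 92.1 kt
Leg 2: heading 151.4°; drift +21.3° → track 172.7°, groundspeed 103.0 kt
Leg 3: heading 150.6°; drift +21.2° → track 171.8°, groundspeed 102.4 kt
Leg 4: heading 35.3°; drift -22.0° → track 13.3°, groundspeed 110.1 kt
Leg 5: heading 103.0°; drift +3.1° → track 106.1°, groundspeed 77.4 kt
Leg 6: heading 220.3°; drift +14.8° → track 235.1°, groundspeed 153.7 kt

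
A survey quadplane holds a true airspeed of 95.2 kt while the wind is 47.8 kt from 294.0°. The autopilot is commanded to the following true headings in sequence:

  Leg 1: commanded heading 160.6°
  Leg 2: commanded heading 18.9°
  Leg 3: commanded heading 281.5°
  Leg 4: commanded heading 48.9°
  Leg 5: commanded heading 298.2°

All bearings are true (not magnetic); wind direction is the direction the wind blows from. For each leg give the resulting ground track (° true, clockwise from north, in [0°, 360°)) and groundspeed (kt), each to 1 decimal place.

Leg 1: heading 160.6°; drift -15.2° → track 145.4°, groundspeed 132.7 kt
Leg 2: heading 18.9°; drift +27.6° → track 46.5°, groundspeed 102.7 kt
Leg 3: heading 281.5°; drift -12.0° → track 269.5°, groundspeed 49.6 kt
Leg 4: heading 48.9°; drift +20.6° → track 69.5°, groundspeed 123.2 kt
Leg 5: heading 298.2°; drift +4.2° → track 302.4°, groundspeed 47.7 kt

Leg 1: track=145.4°, groundspeed=132.7 kt
Leg 2: track=46.5°, groundspeed=102.7 kt
Leg 3: track=269.5°, groundspeed=49.6 kt
Leg 4: track=69.5°, groundspeed=123.2 kt
Leg 5: track=302.4°, groundspeed=47.7 kt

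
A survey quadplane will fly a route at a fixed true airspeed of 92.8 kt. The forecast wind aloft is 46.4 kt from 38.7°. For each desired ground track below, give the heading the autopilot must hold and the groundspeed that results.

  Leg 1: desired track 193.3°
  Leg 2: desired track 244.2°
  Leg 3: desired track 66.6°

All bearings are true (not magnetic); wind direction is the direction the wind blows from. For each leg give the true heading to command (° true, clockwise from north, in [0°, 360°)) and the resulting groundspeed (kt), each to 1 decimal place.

Leg 1: desired track 193.3°; wind correction -12.4° → command heading 180.9°, groundspeed 132.6 kt
Leg 2: desired track 244.2°; wind correction +12.4° → command heading 256.6°, groundspeed 132.5 kt
Leg 3: desired track 66.6°; wind correction -13.5° → command heading 53.1°, groundspeed 49.2 kt

Leg 1: heading=180.9°, groundspeed=132.6 kt
Leg 2: heading=256.6°, groundspeed=132.5 kt
Leg 3: heading=53.1°, groundspeed=49.2 kt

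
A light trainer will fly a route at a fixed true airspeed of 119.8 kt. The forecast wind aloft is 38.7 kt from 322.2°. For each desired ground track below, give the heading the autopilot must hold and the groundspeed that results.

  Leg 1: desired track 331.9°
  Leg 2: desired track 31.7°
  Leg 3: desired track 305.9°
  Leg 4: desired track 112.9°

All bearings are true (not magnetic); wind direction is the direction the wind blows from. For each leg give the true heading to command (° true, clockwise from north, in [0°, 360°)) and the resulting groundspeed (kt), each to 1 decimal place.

Leg 1: heading=328.8°, groundspeed=81.5 kt
Leg 2: heading=14.1°, groundspeed=100.6 kt
Leg 3: heading=311.1°, groundspeed=82.2 kt
Leg 4: heading=103.8°, groundspeed=152.0 kt

Leg 1: desired track 331.9°; wind correction -3.1° → command heading 328.8°, groundspeed 81.5 kt
Leg 2: desired track 31.7°; wind correction -17.6° → command heading 14.1°, groundspeed 100.6 kt
Leg 3: desired track 305.9°; wind correction +5.2° → command heading 311.1°, groundspeed 82.2 kt
Leg 4: desired track 112.9°; wind correction -9.1° → command heading 103.8°, groundspeed 152.0 kt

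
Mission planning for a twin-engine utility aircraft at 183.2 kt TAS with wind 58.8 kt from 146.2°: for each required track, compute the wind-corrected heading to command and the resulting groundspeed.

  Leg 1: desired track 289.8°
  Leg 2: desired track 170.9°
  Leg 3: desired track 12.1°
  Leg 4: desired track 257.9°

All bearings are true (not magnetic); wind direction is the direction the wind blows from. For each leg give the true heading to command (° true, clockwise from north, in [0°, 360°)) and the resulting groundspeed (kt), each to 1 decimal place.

Leg 1: heading=278.8°, groundspeed=227.2 kt
Leg 2: heading=163.2°, groundspeed=128.1 kt
Leg 3: heading=25.4°, groundspeed=219.2 kt
Leg 4: heading=240.5°, groundspeed=196.6 kt

Leg 1: desired track 289.8°; wind correction -11.0° → command heading 278.8°, groundspeed 227.2 kt
Leg 2: desired track 170.9°; wind correction -7.7° → command heading 163.2°, groundspeed 128.1 kt
Leg 3: desired track 12.1°; wind correction +13.3° → command heading 25.4°, groundspeed 219.2 kt
Leg 4: desired track 257.9°; wind correction -17.4° → command heading 240.5°, groundspeed 196.6 kt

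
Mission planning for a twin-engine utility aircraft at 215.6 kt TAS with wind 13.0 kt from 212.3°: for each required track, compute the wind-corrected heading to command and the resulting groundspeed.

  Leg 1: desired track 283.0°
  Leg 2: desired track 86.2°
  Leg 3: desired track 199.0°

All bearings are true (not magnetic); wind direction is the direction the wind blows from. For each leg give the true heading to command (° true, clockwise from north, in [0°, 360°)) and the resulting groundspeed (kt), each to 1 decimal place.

Leg 1: heading=279.7°, groundspeed=211.0 kt
Leg 2: heading=89.0°, groundspeed=223.0 kt
Leg 3: heading=199.8°, groundspeed=202.9 kt

Leg 1: desired track 283.0°; wind correction -3.3° → command heading 279.7°, groundspeed 211.0 kt
Leg 2: desired track 86.2°; wind correction +2.8° → command heading 89.0°, groundspeed 223.0 kt
Leg 3: desired track 199.0°; wind correction +0.8° → command heading 199.8°, groundspeed 202.9 kt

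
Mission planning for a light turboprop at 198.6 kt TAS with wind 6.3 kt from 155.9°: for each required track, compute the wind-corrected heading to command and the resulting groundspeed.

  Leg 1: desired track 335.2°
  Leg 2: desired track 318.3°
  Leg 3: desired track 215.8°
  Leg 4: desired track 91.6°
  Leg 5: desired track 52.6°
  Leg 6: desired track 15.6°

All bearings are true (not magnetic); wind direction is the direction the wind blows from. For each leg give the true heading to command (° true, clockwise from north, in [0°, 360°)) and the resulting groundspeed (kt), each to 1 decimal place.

Leg 1: desired track 335.2°; wind correction +0.0° → command heading 335.2°, groundspeed 204.9 kt
Leg 2: desired track 318.3°; wind correction -0.5° → command heading 317.8°, groundspeed 204.6 kt
Leg 3: desired track 215.8°; wind correction -1.6° → command heading 214.2°, groundspeed 195.4 kt
Leg 4: desired track 91.6°; wind correction +1.6° → command heading 93.2°, groundspeed 195.8 kt
Leg 5: desired track 52.6°; wind correction +1.8° → command heading 54.4°, groundspeed 200.0 kt
Leg 6: desired track 15.6°; wind correction +1.2° → command heading 16.8°, groundspeed 203.4 kt

Leg 1: heading=335.2°, groundspeed=204.9 kt
Leg 2: heading=317.8°, groundspeed=204.6 kt
Leg 3: heading=214.2°, groundspeed=195.4 kt
Leg 4: heading=93.2°, groundspeed=195.8 kt
Leg 5: heading=54.4°, groundspeed=200.0 kt
Leg 6: heading=16.8°, groundspeed=203.4 kt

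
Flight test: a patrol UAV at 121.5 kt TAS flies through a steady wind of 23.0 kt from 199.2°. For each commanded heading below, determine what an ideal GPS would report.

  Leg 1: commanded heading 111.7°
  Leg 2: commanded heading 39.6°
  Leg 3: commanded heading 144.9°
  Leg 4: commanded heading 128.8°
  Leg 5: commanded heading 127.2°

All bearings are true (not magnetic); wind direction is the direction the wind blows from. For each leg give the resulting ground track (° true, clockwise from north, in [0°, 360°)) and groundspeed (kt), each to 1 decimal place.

Leg 1: heading 111.7°; drift -10.8° → track 100.9°, groundspeed 122.7 kt
Leg 2: heading 39.6°; drift -3.2° → track 36.4°, groundspeed 143.3 kt
Leg 3: heading 144.9°; drift -9.8° → track 135.1°, groundspeed 109.7 kt
Leg 4: heading 128.8°; drift -10.8° → track 118.0°, groundspeed 115.8 kt
Leg 5: heading 127.2°; drift -10.8° → track 116.4°, groundspeed 116.5 kt

Leg 1: track=100.9°, groundspeed=122.7 kt
Leg 2: track=36.4°, groundspeed=143.3 kt
Leg 3: track=135.1°, groundspeed=109.7 kt
Leg 4: track=118.0°, groundspeed=115.8 kt
Leg 5: track=116.4°, groundspeed=116.5 kt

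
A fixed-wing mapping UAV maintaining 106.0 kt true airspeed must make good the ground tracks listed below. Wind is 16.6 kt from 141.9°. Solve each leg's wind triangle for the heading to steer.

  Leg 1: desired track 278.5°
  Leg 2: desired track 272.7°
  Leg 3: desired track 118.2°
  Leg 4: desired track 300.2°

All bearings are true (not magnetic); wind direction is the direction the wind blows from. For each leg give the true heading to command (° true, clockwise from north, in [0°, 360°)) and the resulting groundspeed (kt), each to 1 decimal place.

Leg 1: heading=272.3°, groundspeed=117.4 kt
Leg 2: heading=265.9°, groundspeed=116.1 kt
Leg 3: heading=121.8°, groundspeed=90.6 kt
Leg 4: heading=296.9°, groundspeed=121.2 kt

Leg 1: desired track 278.5°; wind correction -6.2° → command heading 272.3°, groundspeed 117.4 kt
Leg 2: desired track 272.7°; wind correction -6.8° → command heading 265.9°, groundspeed 116.1 kt
Leg 3: desired track 118.2°; wind correction +3.6° → command heading 121.8°, groundspeed 90.6 kt
Leg 4: desired track 300.2°; wind correction -3.3° → command heading 296.9°, groundspeed 121.2 kt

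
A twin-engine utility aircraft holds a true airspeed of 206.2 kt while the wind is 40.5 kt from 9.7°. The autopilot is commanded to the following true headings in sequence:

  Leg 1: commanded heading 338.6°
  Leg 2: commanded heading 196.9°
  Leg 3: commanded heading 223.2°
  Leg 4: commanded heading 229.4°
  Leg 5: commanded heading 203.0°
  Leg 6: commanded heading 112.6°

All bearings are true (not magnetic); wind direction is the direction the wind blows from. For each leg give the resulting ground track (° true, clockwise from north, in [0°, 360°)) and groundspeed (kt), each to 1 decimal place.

Leg 1: heading 338.6°; drift -7.0° → track 331.6°, groundspeed 172.8 kt
Leg 2: heading 196.9°; drift -1.2° → track 195.7°, groundspeed 246.4 kt
Leg 3: heading 223.2°; drift -5.3° → track 217.9°, groundspeed 241.0 kt
Leg 4: heading 229.4°; drift -6.2° → track 223.2°, groundspeed 238.8 kt
Leg 5: heading 203.0°; drift -2.2° → track 200.8°, groundspeed 245.8 kt
Leg 6: heading 112.6°; drift +10.4° → track 123.0°, groundspeed 218.8 kt

Leg 1: track=331.6°, groundspeed=172.8 kt
Leg 2: track=195.7°, groundspeed=246.4 kt
Leg 3: track=217.9°, groundspeed=241.0 kt
Leg 4: track=223.2°, groundspeed=238.8 kt
Leg 5: track=200.8°, groundspeed=245.8 kt
Leg 6: track=123.0°, groundspeed=218.8 kt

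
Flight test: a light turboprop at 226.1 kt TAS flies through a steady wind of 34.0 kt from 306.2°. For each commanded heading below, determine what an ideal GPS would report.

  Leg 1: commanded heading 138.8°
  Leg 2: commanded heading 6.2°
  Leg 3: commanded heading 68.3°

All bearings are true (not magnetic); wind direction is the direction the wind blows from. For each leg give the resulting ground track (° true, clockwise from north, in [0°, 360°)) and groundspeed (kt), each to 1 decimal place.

Leg 1: track=137.2°, groundspeed=259.4 kt
Leg 2: track=14.2°, groundspeed=211.2 kt
Leg 3: track=75.0°, groundspeed=245.9 kt

Leg 1: heading 138.8°; drift -1.6° → track 137.2°, groundspeed 259.4 kt
Leg 2: heading 6.2°; drift +8.0° → track 14.2°, groundspeed 211.2 kt
Leg 3: heading 68.3°; drift +6.7° → track 75.0°, groundspeed 245.9 kt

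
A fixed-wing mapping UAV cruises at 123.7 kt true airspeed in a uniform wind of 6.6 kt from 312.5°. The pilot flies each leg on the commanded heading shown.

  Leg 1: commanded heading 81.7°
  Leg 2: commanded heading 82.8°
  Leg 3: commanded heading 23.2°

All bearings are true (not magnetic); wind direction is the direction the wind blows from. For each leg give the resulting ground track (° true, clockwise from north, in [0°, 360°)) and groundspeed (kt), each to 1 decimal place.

Leg 1: heading 81.7°; drift +2.3° → track 84.0°, groundspeed 128.0 kt
Leg 2: heading 82.8°; drift +2.3° → track 85.1°, groundspeed 128.1 kt
Leg 3: heading 23.2°; drift +2.9° → track 26.1°, groundspeed 121.7 kt

Leg 1: track=84.0°, groundspeed=128.0 kt
Leg 2: track=85.1°, groundspeed=128.1 kt
Leg 3: track=26.1°, groundspeed=121.7 kt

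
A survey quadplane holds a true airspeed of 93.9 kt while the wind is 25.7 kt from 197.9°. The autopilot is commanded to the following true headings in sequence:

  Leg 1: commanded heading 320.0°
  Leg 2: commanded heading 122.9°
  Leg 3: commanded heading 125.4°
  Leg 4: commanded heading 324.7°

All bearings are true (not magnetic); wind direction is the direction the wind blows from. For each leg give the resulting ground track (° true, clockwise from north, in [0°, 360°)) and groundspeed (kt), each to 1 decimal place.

Leg 1: track=331.4°, groundspeed=109.7 kt
Leg 2: track=107.0°, groundspeed=90.7 kt
Leg 3: track=109.5°, groundspeed=89.6 kt
Leg 4: track=335.4°, groundspeed=111.2 kt

Leg 1: heading 320.0°; drift +11.4° → track 331.4°, groundspeed 109.7 kt
Leg 2: heading 122.9°; drift -15.9° → track 107.0°, groundspeed 90.7 kt
Leg 3: heading 125.4°; drift -15.9° → track 109.5°, groundspeed 89.6 kt
Leg 4: heading 324.7°; drift +10.7° → track 335.4°, groundspeed 111.2 kt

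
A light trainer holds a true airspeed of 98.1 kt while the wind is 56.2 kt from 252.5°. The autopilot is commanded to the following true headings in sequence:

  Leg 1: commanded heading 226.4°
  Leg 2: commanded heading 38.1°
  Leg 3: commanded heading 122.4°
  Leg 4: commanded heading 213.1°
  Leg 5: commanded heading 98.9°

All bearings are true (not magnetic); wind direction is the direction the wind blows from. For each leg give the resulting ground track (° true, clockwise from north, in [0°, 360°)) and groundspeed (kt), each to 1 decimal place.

Leg 1: track=199.0°, groundspeed=53.7 kt
Leg 2: track=50.5°, groundspeed=147.9 kt
Leg 3: track=104.7°, groundspeed=141.0 kt
Leg 4: track=180.0°, groundspeed=65.3 kt
Leg 5: track=89.3°, groundspeed=150.5 kt

Leg 1: heading 226.4°; drift -27.4° → track 199.0°, groundspeed 53.7 kt
Leg 2: heading 38.1°; drift +12.4° → track 50.5°, groundspeed 147.9 kt
Leg 3: heading 122.4°; drift -17.7° → track 104.7°, groundspeed 141.0 kt
Leg 4: heading 213.1°; drift -33.1° → track 180.0°, groundspeed 65.3 kt
Leg 5: heading 98.9°; drift -9.6° → track 89.3°, groundspeed 150.5 kt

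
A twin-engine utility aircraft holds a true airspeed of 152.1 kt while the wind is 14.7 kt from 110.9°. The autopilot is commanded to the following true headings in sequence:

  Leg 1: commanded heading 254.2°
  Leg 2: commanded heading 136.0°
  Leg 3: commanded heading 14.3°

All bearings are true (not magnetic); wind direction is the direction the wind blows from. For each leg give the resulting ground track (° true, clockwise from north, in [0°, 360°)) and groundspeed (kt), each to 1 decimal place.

Leg 1: track=257.3°, groundspeed=164.1 kt
Leg 2: track=138.6°, groundspeed=138.9 kt
Leg 3: track=8.9°, groundspeed=154.5 kt

Leg 1: heading 254.2°; drift +3.1° → track 257.3°, groundspeed 164.1 kt
Leg 2: heading 136.0°; drift +2.6° → track 138.6°, groundspeed 138.9 kt
Leg 3: heading 14.3°; drift -5.4° → track 8.9°, groundspeed 154.5 kt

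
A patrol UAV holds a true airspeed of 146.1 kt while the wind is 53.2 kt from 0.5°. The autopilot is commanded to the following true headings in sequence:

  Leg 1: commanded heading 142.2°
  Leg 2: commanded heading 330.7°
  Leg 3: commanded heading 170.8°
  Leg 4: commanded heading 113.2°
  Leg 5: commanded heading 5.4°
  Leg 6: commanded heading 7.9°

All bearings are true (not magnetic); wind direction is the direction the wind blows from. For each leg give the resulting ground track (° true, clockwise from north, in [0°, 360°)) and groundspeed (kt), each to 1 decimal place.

Leg 1: track=152.2°, groundspeed=190.7 kt
Leg 2: track=315.9°, groundspeed=103.4 kt
Leg 3: track=173.4°, groundspeed=198.7 kt
Leg 4: track=129.6°, groundspeed=173.7 kt
Leg 5: track=8.2°, groundspeed=93.2 kt
Leg 6: track=12.1°, groundspeed=93.6 kt

Leg 1: heading 142.2°; drift +10.0° → track 152.2°, groundspeed 190.7 kt
Leg 2: heading 330.7°; drift -14.8° → track 315.9°, groundspeed 103.4 kt
Leg 3: heading 170.8°; drift +2.6° → track 173.4°, groundspeed 198.7 kt
Leg 4: heading 113.2°; drift +16.4° → track 129.6°, groundspeed 173.7 kt
Leg 5: heading 5.4°; drift +2.8° → track 8.2°, groundspeed 93.2 kt
Leg 6: heading 7.9°; drift +4.2° → track 12.1°, groundspeed 93.6 kt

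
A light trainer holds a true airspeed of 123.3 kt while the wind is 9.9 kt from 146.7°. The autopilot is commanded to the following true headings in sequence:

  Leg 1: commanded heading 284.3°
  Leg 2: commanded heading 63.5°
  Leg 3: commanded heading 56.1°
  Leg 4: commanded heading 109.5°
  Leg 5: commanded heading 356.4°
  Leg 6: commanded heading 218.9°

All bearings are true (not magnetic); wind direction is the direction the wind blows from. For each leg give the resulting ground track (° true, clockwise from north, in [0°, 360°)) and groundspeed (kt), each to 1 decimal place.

Leg 1: heading 284.3°; drift +2.9° → track 287.2°, groundspeed 130.8 kt
Leg 2: heading 63.5°; drift -4.6° → track 58.9°, groundspeed 122.5 kt
Leg 3: heading 56.1°; drift -4.6° → track 51.5°, groundspeed 123.8 kt
Leg 4: heading 109.5°; drift -3.0° → track 106.5°, groundspeed 115.6 kt
Leg 5: heading 356.4°; drift -2.1° → track 354.3°, groundspeed 132.0 kt
Leg 6: heading 218.9°; drift +4.5° → track 223.4°, groundspeed 120.6 kt

Leg 1: track=287.2°, groundspeed=130.8 kt
Leg 2: track=58.9°, groundspeed=122.5 kt
Leg 3: track=51.5°, groundspeed=123.8 kt
Leg 4: track=106.5°, groundspeed=115.6 kt
Leg 5: track=354.3°, groundspeed=132.0 kt
Leg 6: track=223.4°, groundspeed=120.6 kt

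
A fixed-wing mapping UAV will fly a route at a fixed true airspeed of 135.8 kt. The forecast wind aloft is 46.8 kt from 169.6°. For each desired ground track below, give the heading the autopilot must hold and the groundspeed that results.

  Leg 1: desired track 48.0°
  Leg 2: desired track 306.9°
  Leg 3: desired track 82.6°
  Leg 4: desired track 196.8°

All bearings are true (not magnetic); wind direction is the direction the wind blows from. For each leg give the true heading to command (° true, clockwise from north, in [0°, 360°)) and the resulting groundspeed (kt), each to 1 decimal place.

Leg 1: heading=65.1°, groundspeed=154.3 kt
Leg 2: heading=293.4°, groundspeed=166.4 kt
Leg 3: heading=102.7°, groundspeed=125.1 kt
Leg 4: heading=187.7°, groundspeed=92.5 kt

Leg 1: desired track 48.0°; wind correction +17.1° → command heading 65.1°, groundspeed 154.3 kt
Leg 2: desired track 306.9°; wind correction -13.5° → command heading 293.4°, groundspeed 166.4 kt
Leg 3: desired track 82.6°; wind correction +20.1° → command heading 102.7°, groundspeed 125.1 kt
Leg 4: desired track 196.8°; wind correction -9.1° → command heading 187.7°, groundspeed 92.5 kt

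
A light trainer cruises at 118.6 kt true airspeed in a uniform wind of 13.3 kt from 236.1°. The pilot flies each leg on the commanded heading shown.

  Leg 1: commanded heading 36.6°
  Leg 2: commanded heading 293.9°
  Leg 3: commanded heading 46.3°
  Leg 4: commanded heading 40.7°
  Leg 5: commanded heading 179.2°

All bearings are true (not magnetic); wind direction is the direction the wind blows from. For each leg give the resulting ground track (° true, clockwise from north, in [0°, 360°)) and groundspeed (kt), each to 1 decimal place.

Leg 1: track=38.5°, groundspeed=131.2 kt
Leg 2: track=299.7°, groundspeed=112.1 kt
Leg 3: track=47.3°, groundspeed=131.7 kt
Leg 4: track=42.2°, groundspeed=131.5 kt
Leg 5: track=173.5°, groundspeed=111.9 kt

Leg 1: heading 36.6°; drift +1.9° → track 38.5°, groundspeed 131.2 kt
Leg 2: heading 293.9°; drift +5.8° → track 299.7°, groundspeed 112.1 kt
Leg 3: heading 46.3°; drift +1.0° → track 47.3°, groundspeed 131.7 kt
Leg 4: heading 40.7°; drift +1.5° → track 42.2°, groundspeed 131.5 kt
Leg 5: heading 179.2°; drift -5.7° → track 173.5°, groundspeed 111.9 kt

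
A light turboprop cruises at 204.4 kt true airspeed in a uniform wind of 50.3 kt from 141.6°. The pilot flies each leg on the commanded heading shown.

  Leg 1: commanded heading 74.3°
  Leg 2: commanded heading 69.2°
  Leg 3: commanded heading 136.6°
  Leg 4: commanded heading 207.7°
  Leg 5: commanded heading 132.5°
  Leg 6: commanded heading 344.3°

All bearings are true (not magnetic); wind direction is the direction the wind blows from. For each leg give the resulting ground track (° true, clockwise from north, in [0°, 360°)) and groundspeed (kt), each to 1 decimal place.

Leg 1: heading 74.3°; drift -14.1° → track 60.2°, groundspeed 190.7 kt
Leg 2: heading 69.2°; drift -14.2° → track 55.0°, groundspeed 195.2 kt
Leg 3: heading 136.6°; drift -1.6° → track 135.0°, groundspeed 154.4 kt
Leg 4: heading 207.7°; drift +14.0° → track 221.7°, groundspeed 189.7 kt
Leg 5: heading 132.5°; drift -2.9° → track 129.6°, groundspeed 154.9 kt
Leg 6: heading 344.3°; drift -4.4° → track 339.9°, groundspeed 251.6 kt

Leg 1: track=60.2°, groundspeed=190.7 kt
Leg 2: track=55.0°, groundspeed=195.2 kt
Leg 3: track=135.0°, groundspeed=154.4 kt
Leg 4: track=221.7°, groundspeed=189.7 kt
Leg 5: track=129.6°, groundspeed=154.9 kt
Leg 6: track=339.9°, groundspeed=251.6 kt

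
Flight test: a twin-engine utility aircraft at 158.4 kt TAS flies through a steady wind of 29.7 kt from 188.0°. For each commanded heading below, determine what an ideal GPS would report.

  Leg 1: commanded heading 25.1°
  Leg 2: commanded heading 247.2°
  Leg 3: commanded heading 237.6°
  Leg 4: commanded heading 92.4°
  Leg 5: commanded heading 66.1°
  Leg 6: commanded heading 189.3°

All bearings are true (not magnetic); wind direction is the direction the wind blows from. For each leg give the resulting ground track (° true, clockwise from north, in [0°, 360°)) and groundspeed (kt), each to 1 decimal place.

Leg 1: track=22.4°, groundspeed=187.0 kt
Leg 2: track=257.3°, groundspeed=145.4 kt
Leg 3: track=246.8°, groundspeed=141.0 kt
Leg 4: track=82.0°, groundspeed=164.0 kt
Leg 5: track=57.9°, groundspeed=175.9 kt
Leg 6: track=189.6°, groundspeed=128.7 kt

Leg 1: heading 25.1°; drift -2.7° → track 22.4°, groundspeed 187.0 kt
Leg 2: heading 247.2°; drift +10.1° → track 257.3°, groundspeed 145.4 kt
Leg 3: heading 237.6°; drift +9.2° → track 246.8°, groundspeed 141.0 kt
Leg 4: heading 92.4°; drift -10.4° → track 82.0°, groundspeed 164.0 kt
Leg 5: heading 66.1°; drift -8.2° → track 57.9°, groundspeed 175.9 kt
Leg 6: heading 189.3°; drift +0.3° → track 189.6°, groundspeed 128.7 kt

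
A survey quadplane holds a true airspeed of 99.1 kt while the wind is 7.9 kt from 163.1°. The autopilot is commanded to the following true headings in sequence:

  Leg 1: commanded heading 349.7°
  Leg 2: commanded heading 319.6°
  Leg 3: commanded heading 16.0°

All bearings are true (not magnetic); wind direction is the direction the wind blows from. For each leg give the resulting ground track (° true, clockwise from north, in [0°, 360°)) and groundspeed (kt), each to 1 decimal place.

Leg 1: track=349.2°, groundspeed=107.0 kt
Leg 2: track=321.3°, groundspeed=106.4 kt
Leg 3: track=13.7°, groundspeed=105.8 kt

Leg 1: heading 349.7°; drift -0.5° → track 349.2°, groundspeed 107.0 kt
Leg 2: heading 319.6°; drift +1.7° → track 321.3°, groundspeed 106.4 kt
Leg 3: heading 16.0°; drift -2.3° → track 13.7°, groundspeed 105.8 kt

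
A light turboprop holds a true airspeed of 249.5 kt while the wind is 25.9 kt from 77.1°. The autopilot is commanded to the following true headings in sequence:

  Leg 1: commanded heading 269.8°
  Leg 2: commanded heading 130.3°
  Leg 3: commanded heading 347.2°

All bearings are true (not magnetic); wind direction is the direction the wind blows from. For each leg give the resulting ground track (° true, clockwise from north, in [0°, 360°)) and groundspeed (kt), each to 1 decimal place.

Leg 1: track=268.6°, groundspeed=274.8 kt
Leg 2: track=135.4°, groundspeed=234.9 kt
Leg 3: track=341.3°, groundspeed=250.8 kt

Leg 1: heading 269.8°; drift -1.2° → track 268.6°, groundspeed 274.8 kt
Leg 2: heading 130.3°; drift +5.1° → track 135.4°, groundspeed 234.9 kt
Leg 3: heading 347.2°; drift -5.9° → track 341.3°, groundspeed 250.8 kt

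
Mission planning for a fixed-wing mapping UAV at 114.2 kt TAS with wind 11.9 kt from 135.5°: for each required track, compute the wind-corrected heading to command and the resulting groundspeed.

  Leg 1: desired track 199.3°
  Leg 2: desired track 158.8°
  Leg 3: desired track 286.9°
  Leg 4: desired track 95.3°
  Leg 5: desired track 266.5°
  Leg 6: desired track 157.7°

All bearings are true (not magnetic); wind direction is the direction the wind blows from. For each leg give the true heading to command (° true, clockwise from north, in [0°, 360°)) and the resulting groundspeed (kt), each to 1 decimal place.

Leg 1: desired track 199.3°; wind correction -5.4° → command heading 193.9°, groundspeed 108.4 kt
Leg 2: desired track 158.8°; wind correction -2.4° → command heading 156.4°, groundspeed 103.2 kt
Leg 3: desired track 286.9°; wind correction -2.9° → command heading 284.0°, groundspeed 124.5 kt
Leg 4: desired track 95.3°; wind correction +3.9° → command heading 99.2°, groundspeed 104.9 kt
Leg 5: desired track 266.5°; wind correction -4.5° → command heading 262.0°, groundspeed 121.7 kt
Leg 6: desired track 157.7°; wind correction -2.3° → command heading 155.4°, groundspeed 103.1 kt

Leg 1: heading=193.9°, groundspeed=108.4 kt
Leg 2: heading=156.4°, groundspeed=103.2 kt
Leg 3: heading=284.0°, groundspeed=124.5 kt
Leg 4: heading=99.2°, groundspeed=104.9 kt
Leg 5: heading=262.0°, groundspeed=121.7 kt
Leg 6: heading=155.4°, groundspeed=103.1 kt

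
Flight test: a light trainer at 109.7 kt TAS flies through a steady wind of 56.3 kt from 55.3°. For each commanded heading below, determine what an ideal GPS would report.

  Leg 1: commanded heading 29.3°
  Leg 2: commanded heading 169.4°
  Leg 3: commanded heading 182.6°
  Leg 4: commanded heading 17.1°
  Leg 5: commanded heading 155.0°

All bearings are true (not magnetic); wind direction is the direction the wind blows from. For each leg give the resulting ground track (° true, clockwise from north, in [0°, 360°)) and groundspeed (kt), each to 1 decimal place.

Leg 1: track=6.6°, groundspeed=64.0 kt
Leg 2: track=190.6°, groundspeed=142.3 kt
Leg 3: track=199.9°, groundspeed=150.6 kt
Leg 4: track=349.1°, groundspeed=74.1 kt
Leg 5: track=180.0°, groundspeed=131.5 kt

Leg 1: heading 29.3°; drift -22.7° → track 6.6°, groundspeed 64.0 kt
Leg 2: heading 169.4°; drift +21.2° → track 190.6°, groundspeed 142.3 kt
Leg 3: heading 182.6°; drift +17.3° → track 199.9°, groundspeed 150.6 kt
Leg 4: heading 17.1°; drift -28.0° → track 349.1°, groundspeed 74.1 kt
Leg 5: heading 155.0°; drift +25.0° → track 180.0°, groundspeed 131.5 kt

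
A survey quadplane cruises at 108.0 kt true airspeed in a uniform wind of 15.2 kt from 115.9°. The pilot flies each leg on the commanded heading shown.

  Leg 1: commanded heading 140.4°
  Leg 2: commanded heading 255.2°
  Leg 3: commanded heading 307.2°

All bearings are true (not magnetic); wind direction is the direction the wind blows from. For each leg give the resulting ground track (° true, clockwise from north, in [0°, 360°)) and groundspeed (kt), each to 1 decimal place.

Leg 1: track=144.2°, groundspeed=94.4 kt
Leg 2: track=259.9°, groundspeed=119.9 kt
Leg 3: track=305.8°, groundspeed=122.9 kt

Leg 1: heading 140.4°; drift +3.8° → track 144.2°, groundspeed 94.4 kt
Leg 2: heading 255.2°; drift +4.7° → track 259.9°, groundspeed 119.9 kt
Leg 3: heading 307.2°; drift -1.4° → track 305.8°, groundspeed 122.9 kt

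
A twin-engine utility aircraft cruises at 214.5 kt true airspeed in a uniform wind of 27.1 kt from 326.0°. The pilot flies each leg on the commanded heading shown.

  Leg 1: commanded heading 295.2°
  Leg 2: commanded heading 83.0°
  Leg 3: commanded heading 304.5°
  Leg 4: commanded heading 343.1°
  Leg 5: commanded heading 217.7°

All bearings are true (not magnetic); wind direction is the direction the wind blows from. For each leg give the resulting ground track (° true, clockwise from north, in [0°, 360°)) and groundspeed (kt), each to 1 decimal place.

Leg 1: heading 295.2°; drift -4.2° → track 291.0°, groundspeed 191.7 kt
Leg 2: heading 83.0°; drift +6.1° → track 89.1°, groundspeed 228.1 kt
Leg 3: heading 304.5°; drift -3.0° → track 301.5°, groundspeed 189.5 kt
Leg 4: heading 343.1°; drift +2.4° → track 345.5°, groundspeed 188.8 kt
Leg 5: heading 217.7°; drift -6.6° → track 211.1°, groundspeed 224.5 kt

Leg 1: track=291.0°, groundspeed=191.7 kt
Leg 2: track=89.1°, groundspeed=228.1 kt
Leg 3: track=301.5°, groundspeed=189.5 kt
Leg 4: track=345.5°, groundspeed=188.8 kt
Leg 5: track=211.1°, groundspeed=224.5 kt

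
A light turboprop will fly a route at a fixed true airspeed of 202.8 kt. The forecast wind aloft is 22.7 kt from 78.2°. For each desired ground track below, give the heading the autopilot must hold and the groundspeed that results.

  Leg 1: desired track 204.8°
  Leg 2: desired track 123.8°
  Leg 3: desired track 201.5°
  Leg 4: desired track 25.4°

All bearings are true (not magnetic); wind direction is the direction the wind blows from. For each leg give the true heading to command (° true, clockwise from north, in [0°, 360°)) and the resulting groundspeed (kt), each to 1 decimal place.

Leg 1: desired track 204.8°; wind correction -5.2° → command heading 199.6°, groundspeed 215.5 kt
Leg 2: desired track 123.8°; wind correction -4.6° → command heading 119.2°, groundspeed 186.3 kt
Leg 3: desired track 201.5°; wind correction -5.4° → command heading 196.1°, groundspeed 214.4 kt
Leg 4: desired track 25.4°; wind correction +5.1° → command heading 30.5°, groundspeed 188.3 kt

Leg 1: heading=199.6°, groundspeed=215.5 kt
Leg 2: heading=119.2°, groundspeed=186.3 kt
Leg 3: heading=196.1°, groundspeed=214.4 kt
Leg 4: heading=30.5°, groundspeed=188.3 kt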